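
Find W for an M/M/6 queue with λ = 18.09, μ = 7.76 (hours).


a = 2.3312; ρ = 0.3885; P₀ = 0.096818
Lq = P₀·a^c·ρ/(c!(1−ρ)²) = 0.02243
Wq = Lq/λ = 0.02243/18.09 = 0.001240 hr
W = Wq + 1/μ = 0.001240 + 0.12887 = 0.13011 hr

Final: 0.13011 hr


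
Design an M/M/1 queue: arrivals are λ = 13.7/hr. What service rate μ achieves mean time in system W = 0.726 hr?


W = 1/(μ−λ) ⇒ μ − λ = 1/W = 1/0.726 = 1.3774
μ = λ + 1/W = 13.7 + 1.3774 = 15.0774 per hr

Final: 15.0774 /hr


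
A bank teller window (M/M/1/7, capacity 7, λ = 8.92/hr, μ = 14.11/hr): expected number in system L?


ρ = 8.92/14.11 = 0.6322
L = ρ[1 − (K+1)ρ^K + Kρ^(K+1)] / [(1−ρ)(1−ρ^(K+1))]
Numerator: 0.6322·(1 − 8·0.040352 + 7·0.025510) = 0.540985
Denominator: (0.3678)·(0.974490) = 0.358441
L = 0.540985/0.358441 = 1.5093

Final: 1.5093


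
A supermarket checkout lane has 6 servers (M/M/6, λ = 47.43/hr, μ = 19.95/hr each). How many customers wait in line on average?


a = λ/μ = 2.3774; ρ = a/6 = 0.3962
P₀ = 0.092398
Lq = P₀·a^c·ρ / (c!·(1−ρ)²) = 0.092398·180.57655·0.3962/(720·0.36453)
= 0.02519

Final: 0.02519


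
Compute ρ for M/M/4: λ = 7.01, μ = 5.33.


ρ = λ/(cμ) = 7.01/(4·5.33) = 7.01/21.32 = 0.3288

Final: 0.3288


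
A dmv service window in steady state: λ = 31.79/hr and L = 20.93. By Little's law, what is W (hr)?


W = L/λ = 20.93/31.79 = 0.6584 hr

Final: 0.6584 hr


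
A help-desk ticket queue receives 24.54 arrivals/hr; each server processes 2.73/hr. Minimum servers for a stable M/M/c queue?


Stability requires cμ > λ ⇔ c > λ/μ.
λ/μ = 24.54/2.73 = 8.9890
Minimum integer c = ⌊8.9890⌋ + 1 = 9
Check: 9·2.73 = 24.57 > 24.54, while 8·2.73 = 21.84 ≤ 24.54

Final: 9 servers


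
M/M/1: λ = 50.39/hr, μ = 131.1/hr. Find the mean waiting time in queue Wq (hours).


ρ = 50.39/131.1 = 0.3844
Wq = ρ/(μ−λ) = 0.3844/(131.1 − 50.39) = 0.3844/80.71 = 0.004762 hr

Final: 0.004762 hr


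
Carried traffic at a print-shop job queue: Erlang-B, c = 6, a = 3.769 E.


B(6,3.769) = 0.100735 (Erlang-B)
Carried load = a(1 − B) = 3.769·(1 − 0.100735) = 3.769·0.899265 = 3.3893 E

Final: 3.3893 Erlangs


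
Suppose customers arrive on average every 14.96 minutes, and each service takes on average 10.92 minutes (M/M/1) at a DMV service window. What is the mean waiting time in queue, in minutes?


λ = 60/14.96 = 4.0107 /hr
μ = 60/10.92 = 5.4945 /hr
ρ = λ/μ = 4.0107/5.4945 = 0.7299
Wq = ρ/(μ−λ) = 0.7299/(5.4945−4.0107) = 0.49194 hr
In minutes: 0.49194·60 = 29.516 min

Final: 29.516 min


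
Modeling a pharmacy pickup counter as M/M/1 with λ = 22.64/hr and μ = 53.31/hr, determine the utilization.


ρ = λ/μ = 22.64/53.31 = 0.4247

Final: 0.4247


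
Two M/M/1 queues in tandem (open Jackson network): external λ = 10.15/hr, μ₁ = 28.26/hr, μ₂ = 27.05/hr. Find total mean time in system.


Each node sees arrival rate λ = 10.15/hr (tandem ⇒ throughput preserved).
W₁ = 1/(μ₁−λ) = 1/(28.26−10.15) = 0.05522 hr
W₂ = 1/(μ₂−λ) = 1/(27.05−10.15) = 0.05917 hr
W_total = W₁ + W₂ = 0.05522 + 0.05917 = 0.11439 hr

Final: 0.11439 hr


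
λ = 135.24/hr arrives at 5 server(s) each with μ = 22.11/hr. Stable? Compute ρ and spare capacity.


Total capacity cμ = 5·22.11 = 110.55/hr
ρ = λ/(cμ) = 135.24/110.55 = 1.2233
Stable ⇔ ρ < 1: NO
Spare capacity = cμ − λ = 110.55 − 135.24 = -24.69/hr

Final: ρ = 1.2233; unstable; margin = -24.69/hr


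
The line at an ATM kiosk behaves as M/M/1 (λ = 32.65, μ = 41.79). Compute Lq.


ρ = 32.65/41.79 = 0.7813
Lq = ρ²/(1−ρ) = 0.6104/0.2187 = 2.7909

Final: 2.7909


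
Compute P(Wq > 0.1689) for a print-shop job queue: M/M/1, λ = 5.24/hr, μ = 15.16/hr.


ρ = 5.24/15.16 = 0.3456
P(Wq > t) = ρ·e^{−(μ−λ)t} = 0.3456·e^{−1.6755}
= 0.3456·0.187217 = 0.064711

Final: 0.064711


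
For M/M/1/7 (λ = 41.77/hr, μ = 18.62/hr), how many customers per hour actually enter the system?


ρ = 2.2433; P_K = (1−ρ)ρ^7/(1−ρ^8) = 0.555091
λ_eff = λ(1 − P_K) = 41.77·(1 − 0.555091) = 41.77·0.444909 = 18.5838 /hr

Final: 18.5838 /hr


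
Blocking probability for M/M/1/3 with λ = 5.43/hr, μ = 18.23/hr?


ρ = λ/μ = 5.43/18.23 = 0.2979
P_K = (1−ρ)ρ^K/(1−ρ^(K+1)) = (0.7021·0.026426)/(1 − 0.007871)
= 0.018555/0.992129 = 0.018702

Final: 0.018702


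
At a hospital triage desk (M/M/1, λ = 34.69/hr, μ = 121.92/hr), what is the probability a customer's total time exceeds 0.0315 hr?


W ~ Exponential(μ−λ) for M/M/1.
μ − λ = 121.92 − 34.69 = 87.2300
P(W > t) = e^{−(μ−λ)t} = e^{−2.7477} = 0.064072

Final: 0.064072


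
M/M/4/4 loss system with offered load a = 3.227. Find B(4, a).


B(c,a) = (a^c/c!) / Σ_{k=0}^{c} a^k/k!
a^4/4! = 4.518399
Σ terms (k=0..4): 1.00000 + 3.22700 + 5.20676 + 5.60074 + 4.51840 = 19.552907
B = 4.518399/19.552907 = 0.231086

Final: 0.231086


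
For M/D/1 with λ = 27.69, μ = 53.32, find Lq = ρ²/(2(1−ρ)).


ρ = 27.69/53.32 = 0.5193
M/D/1: Lq = ρ²/(2(1−ρ)) = 0.2697/(2·0.4807) = 0.28053

Final: 0.28053


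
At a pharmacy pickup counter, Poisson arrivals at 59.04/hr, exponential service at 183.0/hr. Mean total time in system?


W = 1/(μ−λ) = 1/(183.0 − 59.04) = 1/123.96 = 0.008067 hr

Final: 0.008067 hr


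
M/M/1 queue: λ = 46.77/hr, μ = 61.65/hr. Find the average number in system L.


ρ = λ/μ = 46.77/61.65 = 0.7586
L = ρ/(1−ρ) = 0.7586/(1 − 0.7586) = 0.7586/0.2414 = 3.1431

Final: 3.1431


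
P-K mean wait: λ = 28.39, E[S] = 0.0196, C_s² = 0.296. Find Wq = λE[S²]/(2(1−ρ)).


ρ = λ·E[S] = 28.39·0.0196 = 0.5564
E[S²] = E[S]²(1+C_s²) = 0.0196²·(1+0.296) = 0.0004979
Wq = λ·E[S²]/(2(1−ρ)) = 28.39·0.0004979/(2·0.4436) = 0.01593 hr

Final: 0.01593 hr


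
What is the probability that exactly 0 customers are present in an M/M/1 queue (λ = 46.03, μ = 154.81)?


ρ = 46.03/154.81 = 0.2973
P_n = (1−ρ)·ρ^n = (1 − 0.2973)·0.2973^0 = 0.7027·1.000000 = 0.702668

Final: 0.702668


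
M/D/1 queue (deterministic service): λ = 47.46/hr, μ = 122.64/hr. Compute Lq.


ρ = 47.46/122.64 = 0.3870
M/D/1: Lq = ρ²/(2(1−ρ)) = 0.1498/(2·0.6130) = 0.12215

Final: 0.12215


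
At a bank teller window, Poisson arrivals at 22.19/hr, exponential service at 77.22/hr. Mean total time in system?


W = 1/(μ−λ) = 1/(77.22 − 22.19) = 1/55.03 = 0.01817 hr

Final: 0.01817 hr


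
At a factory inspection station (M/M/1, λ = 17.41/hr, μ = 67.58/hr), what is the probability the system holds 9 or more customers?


ρ = 17.41/67.58 = 0.2576
P(N ≥ n) = ρ^n = 0.2576^9 = 0.000004998

Final: 0.000004998


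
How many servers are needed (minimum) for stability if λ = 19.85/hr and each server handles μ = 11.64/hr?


Stability requires cμ > λ ⇔ c > λ/μ.
λ/μ = 19.85/11.64 = 1.7053
Minimum integer c = ⌊1.7053⌋ + 1 = 2
Check: 2·11.64 = 23.28 > 19.85, while 1·11.64 = 11.64 ≤ 19.85

Final: 2 servers


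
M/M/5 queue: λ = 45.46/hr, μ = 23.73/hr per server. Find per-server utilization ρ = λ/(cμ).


ρ = λ/(cμ) = 45.46/(5·23.73) = 45.46/118.65 = 0.3831

Final: 0.3831


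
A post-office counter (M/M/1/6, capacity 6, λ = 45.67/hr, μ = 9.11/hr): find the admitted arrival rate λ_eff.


ρ = 5.0132; P_K = (1−ρ)ρ^6/(1−ρ^7) = 0.800536
λ_eff = λ(1 − P_K) = 45.67·(1 − 0.800536) = 45.67·0.199464 = 9.1095 /hr

Final: 9.1095 /hr


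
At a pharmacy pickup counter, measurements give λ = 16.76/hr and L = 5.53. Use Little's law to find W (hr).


W = L/λ = 5.53/16.76 = 0.3300 hr

Final: 0.3300 hr


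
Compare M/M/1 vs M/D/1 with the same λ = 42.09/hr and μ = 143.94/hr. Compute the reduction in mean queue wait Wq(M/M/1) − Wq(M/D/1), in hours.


ρ = 42.09/143.94 = 0.2924
Wq(M/M/1) = ρ/(μ−λ) = 0.2924/101.85 = 0.002871 hr
Wq(M/D/1) = ρ/(2(μ−λ)) = 0.001436 hr
Savings = 0.002871 − 0.001436 = 0.001436 hr

Final: 0.001436 hr


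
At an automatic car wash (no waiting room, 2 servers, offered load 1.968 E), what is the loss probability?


B(c,a) = (a^c/c!) / Σ_{k=0}^{c} a^k/k!
a^2/2! = 1.936512
Σ terms (k=0..2): 1.00000 + 1.96800 + 1.93651 = 4.904512
B = 1.936512/4.904512 = 0.394843

Final: 0.394843


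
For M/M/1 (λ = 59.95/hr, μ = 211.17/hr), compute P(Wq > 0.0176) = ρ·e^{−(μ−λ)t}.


ρ = 59.95/211.17 = 0.2839
P(Wq > t) = ρ·e^{−(μ−λ)t} = 0.2839·e^{−2.6615}
= 0.2839·0.069845 = 0.019829

Final: 0.019829


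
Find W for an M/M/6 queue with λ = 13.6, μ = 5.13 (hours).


a = 2.6511; ρ = 0.4418; P₀ = 0.070009
Lq = P₀·a^c·ρ/(c!(1−ρ)²) = 0.04788
Wq = Lq/λ = 0.04788/13.6 = 0.003520 hr
W = Wq + 1/μ = 0.003520 + 0.19493 = 0.19845 hr

Final: 0.19845 hr


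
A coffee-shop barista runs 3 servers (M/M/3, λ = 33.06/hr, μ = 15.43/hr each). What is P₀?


a = λ/μ = 33.06/15.43 = 2.1426; ρ = a/c = 0.7142
Σ_{k=0}^{2} a^k/k! (terms k=0..2) = 1.00000 + 2.14258 + 2.29532 = 5.43790
Tail: a^3/(3!(1−ρ)) = 9.83582/(6·0.2858) = 5.73571
P₀ = 1/(5.43790 + 5.73571) = 1/11.17361 = 0.089497

Final: 0.089497


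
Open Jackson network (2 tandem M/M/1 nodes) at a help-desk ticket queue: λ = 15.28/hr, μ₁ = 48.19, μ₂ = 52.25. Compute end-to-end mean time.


Each node sees arrival rate λ = 15.28/hr (tandem ⇒ throughput preserved).
W₁ = 1/(μ₁−λ) = 1/(48.19−15.28) = 0.03039 hr
W₂ = 1/(μ₂−λ) = 1/(52.25−15.28) = 0.02705 hr
W_total = W₁ + W₂ = 0.03039 + 0.02705 = 0.05743 hr

Final: 0.05743 hr


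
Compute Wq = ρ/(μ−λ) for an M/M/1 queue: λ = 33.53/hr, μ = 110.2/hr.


ρ = 33.53/110.2 = 0.3043
Wq = ρ/(μ−λ) = 0.3043/(110.2 − 33.53) = 0.3043/76.67 = 0.003969 hr

Final: 0.003969 hr


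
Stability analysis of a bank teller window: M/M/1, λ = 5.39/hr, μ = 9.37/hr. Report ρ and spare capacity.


Total capacity cμ = 1·9.37 = 9.37/hr
ρ = λ/(cμ) = 5.39/9.37 = 0.5752
Stable ⇔ ρ < 1: YES
Spare capacity = cμ − λ = 9.37 − 5.39 = 3.98/hr

Final: ρ = 0.5752; stable; margin = 3.98/hr


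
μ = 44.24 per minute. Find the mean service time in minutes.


Mean service time = 1/μ = 1/44.24 minute = 0.02260 minute
In minutes: 0.02260 × 1 = 0.02260 min

Final: 0.02260 min


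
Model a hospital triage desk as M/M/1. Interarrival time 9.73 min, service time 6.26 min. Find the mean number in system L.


λ = 60/9.73 = 6.1665 /hr
μ = 60/6.26 = 9.5847 /hr
ρ = λ/μ = 6.1665/9.5847 = 0.6434
L = ρ/(1−ρ) = 0.6434/0.3566 = 1.8040

Final: 1.8040


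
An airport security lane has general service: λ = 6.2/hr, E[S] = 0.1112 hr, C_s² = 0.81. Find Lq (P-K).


ρ = λ·E[S] = 6.2·0.1112 = 0.6894
Lq = ρ²(1+C_s²)/(2(1−ρ)) = 0.4753·(1+0.81)/(2·0.3106)
= 0.4753·1.8100/0.6211 = 1.38515

Final: 1.38515


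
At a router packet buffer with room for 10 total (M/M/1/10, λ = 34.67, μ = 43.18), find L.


ρ = 34.67/43.18 = 0.8029
L = ρ[1 − (K+1)ρ^K + Kρ^(K+1)] / [(1−ρ)(1−ρ^(K+1))]
Numerator: 0.8029·(1 − 11·0.111356 + 10·0.089409) = 0.537299
Denominator: (0.1971)·(0.910591) = 0.179461
L = 0.537299/0.179461 = 2.9940

Final: 2.9940


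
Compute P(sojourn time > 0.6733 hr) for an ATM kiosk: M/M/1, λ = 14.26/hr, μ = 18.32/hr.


W ~ Exponential(μ−λ) for M/M/1.
μ − λ = 18.32 − 14.26 = 4.0600
P(W > t) = e^{−(μ−λ)t} = e^{−2.7336} = 0.064985

Final: 0.064985


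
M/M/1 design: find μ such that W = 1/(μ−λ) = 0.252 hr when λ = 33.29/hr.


W = 1/(μ−λ) ⇒ μ − λ = 1/W = 1/0.252 = 3.9683
μ = λ + 1/W = 33.29 + 3.9683 = 37.2583 per hr

Final: 37.2583 /hr


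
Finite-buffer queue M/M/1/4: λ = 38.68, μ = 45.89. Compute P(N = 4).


ρ = λ/μ = 38.68/45.89 = 0.8429
P_K = (1−ρ)ρ^K/(1−ρ^(K+1)) = (0.1571·0.504747)/(1 − 0.425444)
= 0.079303/0.574556 = 0.138025

Final: 0.138025


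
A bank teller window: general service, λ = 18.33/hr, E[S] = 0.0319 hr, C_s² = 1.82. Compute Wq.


ρ = λ·E[S] = 18.33·0.0319 = 0.5847
E[S²] = E[S]²(1+C_s²) = 0.0319²·(1+1.82) = 0.002870
Wq = λ·E[S²]/(2(1−ρ)) = 18.33·0.002870/(2·0.4153) = 0.06333 hr

Final: 0.06333 hr


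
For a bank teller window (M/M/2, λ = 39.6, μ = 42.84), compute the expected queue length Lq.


a = λ/μ = 0.9244; ρ = a/2 = 0.4622
P₀ = 0.367816
Lq = P₀·a^c·ρ / (c!·(1−ρ)²) = 0.367816·0.85446·0.4622/(2·0.28925)
= 0.25110

Final: 0.25110


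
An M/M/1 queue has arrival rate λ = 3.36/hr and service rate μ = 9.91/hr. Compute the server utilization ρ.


ρ = λ/μ = 3.36/9.91 = 0.3391

Final: 0.3391


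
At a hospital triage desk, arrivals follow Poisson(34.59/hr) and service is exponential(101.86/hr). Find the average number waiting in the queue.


ρ = 34.59/101.86 = 0.3396
Lq = ρ²/(1−ρ) = 0.1153/0.6604 = 0.1746

Final: 0.1746


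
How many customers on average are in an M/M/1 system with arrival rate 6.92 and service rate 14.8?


ρ = λ/μ = 6.92/14.8 = 0.4676
L = ρ/(1−ρ) = 0.4676/(1 − 0.4676) = 0.4676/0.5324 = 0.8782

Final: 0.8782


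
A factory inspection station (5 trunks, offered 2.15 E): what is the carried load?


B(5,2.15) = 0.045626 (Erlang-B)
Carried load = a(1 − B) = 2.15·(1 − 0.045626) = 2.15·0.954374 = 2.0519 E

Final: 2.0519 Erlangs


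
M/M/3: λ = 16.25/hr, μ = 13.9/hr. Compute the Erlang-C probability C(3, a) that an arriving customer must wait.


a = λ/μ = 1.1691; ρ = a/3 = 0.3897
P₀ = 0.304067 (from M/M/c formula)
C(c,a) = [a^c/(c!(1−ρ))]·P₀ = [1.59778/(6·0.6103)]·0.304067
= 0.43633·0.304067 = 0.132673

Final: 0.132673


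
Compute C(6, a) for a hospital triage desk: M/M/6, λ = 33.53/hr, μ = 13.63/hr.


a = λ/μ = 2.4600; ρ = a/6 = 0.4100
P₀ = 0.084994 (from M/M/c formula)
C(c,a) = [a^c/(c!(1−ρ))]·P₀ = [221.62880/(720·0.5900)]·0.084994
= 0.52173·0.084994 = 0.044344

Final: 0.044344


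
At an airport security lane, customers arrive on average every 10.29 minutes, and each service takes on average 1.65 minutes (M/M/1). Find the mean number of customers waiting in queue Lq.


λ = 60/10.29 = 5.8309 /hr
μ = 60/1.65 = 36.3636 /hr
ρ = λ/μ = 5.8309/36.3636 = 0.1603
Lq = ρ²/(1−ρ) = 0.02571/0.8397 = 0.03062

Final: 0.03062


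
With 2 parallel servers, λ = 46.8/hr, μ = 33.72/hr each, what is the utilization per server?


ρ = λ/(cμ) = 46.8/(2·33.72) = 46.8/67.44 = 0.6940

Final: 0.6940


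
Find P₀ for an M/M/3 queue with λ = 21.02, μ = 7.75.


a = λ/μ = 21.02/7.75 = 2.7123; ρ = a/c = 0.9041
Σ_{k=0}^{2} a^k/k! (terms k=0..2) = 1.00000 + 2.71226 + 3.67817 = 7.39043
Tail: a^3/(3!(1−ρ)) = 19.95230/(6·0.09591) = 34.67048
P₀ = 1/(7.39043 + 34.67048) = 1/42.06091 = 0.023775

Final: 0.023775


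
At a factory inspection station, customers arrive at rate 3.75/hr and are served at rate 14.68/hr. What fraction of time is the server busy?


ρ = λ/μ = 3.75/14.68 = 0.2554

Final: 0.2554


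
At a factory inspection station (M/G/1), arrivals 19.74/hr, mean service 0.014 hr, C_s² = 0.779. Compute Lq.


ρ = λ·E[S] = 19.74·0.014 = 0.2764
Lq = ρ²(1+C_s²)/(2(1−ρ)) = 0.07637·(1+0.779)/(2·0.7236)
= 0.07637·1.7790/1.4473 = 0.09388

Final: 0.09388


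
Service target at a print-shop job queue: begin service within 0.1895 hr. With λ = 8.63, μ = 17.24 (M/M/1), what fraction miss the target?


ρ = 8.63/17.24 = 0.5006
P(Wq > t) = ρ·e^{−(μ−λ)t} = 0.5006·e^{−1.6316}
= 0.5006·0.195617 = 0.097922

Final: 0.097922


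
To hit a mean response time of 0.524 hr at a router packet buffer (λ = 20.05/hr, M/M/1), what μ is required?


W = 1/(μ−λ) ⇒ μ − λ = 1/W = 1/0.524 = 1.9084
μ = λ + 1/W = 20.05 + 1.9084 = 21.9584 per hr

Final: 21.9584 /hr


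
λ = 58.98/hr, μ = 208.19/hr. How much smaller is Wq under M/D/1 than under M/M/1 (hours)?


ρ = 58.98/208.19 = 0.2833
Wq(M/M/1) = ρ/(μ−λ) = 0.2833/149.21 = 0.001899 hr
Wq(M/D/1) = ρ/(2(μ−λ)) = 0.0009493 hr
Savings = 0.001899 − 0.0009493 = 0.0009493 hr

Final: 0.0009493 hr


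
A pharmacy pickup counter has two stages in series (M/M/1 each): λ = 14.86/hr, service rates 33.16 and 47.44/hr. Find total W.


Each node sees arrival rate λ = 14.86/hr (tandem ⇒ throughput preserved).
W₁ = 1/(μ₁−λ) = 1/(33.16−14.86) = 0.05464 hr
W₂ = 1/(μ₂−λ) = 1/(47.44−14.86) = 0.03069 hr
W_total = W₁ + W₂ = 0.05464 + 0.03069 = 0.08534 hr

Final: 0.08534 hr


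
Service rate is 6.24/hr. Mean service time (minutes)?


Mean service time = 1/μ = 1/6.24 hour = 0.16026 hour
In minutes: 0.16026 × 60 = 9.6154 min

Final: 9.6154 min


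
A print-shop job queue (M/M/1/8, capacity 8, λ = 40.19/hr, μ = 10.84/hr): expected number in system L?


ρ = 40.19/10.84 = 3.7076
L = ρ[1 − (K+1)ρ^K + Kρ^(K+1)] / [(1−ρ)(1−ρ^(K+1))]
Numerator: 3.7076·(1 − 9·35703.417790 + 8·132372.727027) = 2734892.632383
Denominator: (-2.7076)·(-132371.727027) = 358404.998916
L = 2734892.632383/358404.998916 = 7.6307

Final: 7.6307


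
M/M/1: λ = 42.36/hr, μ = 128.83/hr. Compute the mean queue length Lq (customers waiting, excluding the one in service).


ρ = 42.36/128.83 = 0.3288
Lq = ρ²/(1−ρ) = 0.1081/0.6712 = 0.1611

Final: 0.1611


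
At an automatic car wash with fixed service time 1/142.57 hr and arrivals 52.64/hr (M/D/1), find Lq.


ρ = 52.64/142.57 = 0.3692
M/D/1: Lq = ρ²/(2(1−ρ)) = 0.1363/(2·0.6308) = 0.10806

Final: 0.10806


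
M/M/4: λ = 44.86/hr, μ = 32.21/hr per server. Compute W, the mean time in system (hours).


a = 1.3927; ρ = 0.3482; P₀ = 0.246709
Lq = P₀·a^c·ρ/(c!(1−ρ)²) = 0.03170
Wq = Lq/λ = 0.03170/44.86 = 0.0007066 hr
W = Wq + 1/μ = 0.0007066 + 0.03105 = 0.03175 hr

Final: 0.03175 hr


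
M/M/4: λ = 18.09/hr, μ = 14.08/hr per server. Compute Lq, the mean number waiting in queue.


a = λ/μ = 1.2848; ρ = a/4 = 0.3212
P₀ = 0.275415
Lq = P₀·a^c·ρ / (c!·(1−ρ)²) = 0.275415·2.72486·0.3212/(24·0.46077)
= 0.02180

Final: 0.02180


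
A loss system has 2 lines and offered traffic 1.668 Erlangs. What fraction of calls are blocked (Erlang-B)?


B(c,a) = (a^c/c!) / Σ_{k=0}^{c} a^k/k!
a^2/2! = 1.391112
Σ terms (k=0..2): 1.00000 + 1.66800 + 1.39111 = 4.059112
B = 1.391112/4.059112 = 0.342713

Final: 0.342713


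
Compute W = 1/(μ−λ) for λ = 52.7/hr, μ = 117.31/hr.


W = 1/(μ−λ) = 1/(117.31 − 52.7) = 1/64.61 = 0.01548 hr

Final: 0.01548 hr


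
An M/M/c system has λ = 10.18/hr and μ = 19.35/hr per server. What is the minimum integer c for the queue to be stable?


Stability requires cμ > λ ⇔ c > λ/μ.
λ/μ = 10.18/19.35 = 0.5261
Minimum integer c = ⌊0.5261⌋ + 1 = 1
Check: 1·19.35 = 19.35 > 10.18, while 0·19.35 = 0.00 ≤ 10.18

Final: 1 servers


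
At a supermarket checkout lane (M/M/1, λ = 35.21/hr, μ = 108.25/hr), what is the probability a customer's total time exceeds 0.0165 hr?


W ~ Exponential(μ−λ) for M/M/1.
μ − λ = 108.25 − 35.21 = 73.0400
P(W > t) = e^{−(μ−λ)t} = e^{−1.2052} = 0.299644

Final: 0.299644


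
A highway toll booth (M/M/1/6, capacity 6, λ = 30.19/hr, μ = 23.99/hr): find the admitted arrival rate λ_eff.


ρ = 1.2584; P_K = (1−ρ)ρ^6/(1−ρ^7) = 0.256728
λ_eff = λ(1 − P_K) = 30.19·(1 − 0.256728) = 30.19·0.743272 = 22.4394 /hr

Final: 22.4394 /hr


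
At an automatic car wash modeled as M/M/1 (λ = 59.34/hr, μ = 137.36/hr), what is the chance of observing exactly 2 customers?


ρ = 59.34/137.36 = 0.4320
P_n = (1−ρ)·ρ^n = (1 − 0.4320)·0.4320^2 = 0.5680·0.186627 = 0.106003

Final: 0.106003


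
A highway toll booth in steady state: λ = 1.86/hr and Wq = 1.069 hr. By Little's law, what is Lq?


Lq = λWq = 1.86·1.069 = 1.9883

Final: 1.9883


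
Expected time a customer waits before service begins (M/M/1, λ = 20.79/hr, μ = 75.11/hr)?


ρ = 20.79/75.11 = 0.2768
Wq = ρ/(μ−λ) = 0.2768/(75.11 − 20.79) = 0.2768/54.32 = 0.005096 hr

Final: 0.005096 hr


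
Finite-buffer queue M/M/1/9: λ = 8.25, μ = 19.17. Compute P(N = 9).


ρ = λ/μ = 8.25/19.17 = 0.4304
P_K = (1−ρ)ρ^K/(1−ρ^(K+1)) = (0.5696·0.0005064)/(1 − 0.0002179)
= 0.0002885/0.999782 = 0.0002885

Final: 0.0002885


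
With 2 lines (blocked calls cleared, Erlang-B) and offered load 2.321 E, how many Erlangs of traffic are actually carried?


B(2,2.321) = 0.447836 (Erlang-B)
Carried load = a(1 − B) = 2.321·(1 − 0.447836) = 2.321·0.552164 = 1.2816 E

Final: 1.2816 Erlangs


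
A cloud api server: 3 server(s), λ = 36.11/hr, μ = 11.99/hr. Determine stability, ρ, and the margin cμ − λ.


Total capacity cμ = 3·11.99 = 35.97/hr
ρ = λ/(cμ) = 36.11/35.97 = 1.0039
Stable ⇔ ρ < 1: NO
Spare capacity = cμ − λ = 35.97 − 36.11 = -0.14/hr

Final: ρ = 1.0039; unstable; margin = -0.14/hr


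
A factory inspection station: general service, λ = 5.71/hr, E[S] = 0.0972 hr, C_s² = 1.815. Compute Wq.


ρ = λ·E[S] = 5.71·0.0972 = 0.5550
E[S²] = E[S]²(1+C_s²) = 0.0972²·(1+1.815) = 0.026596
Wq = λ·E[S²]/(2(1−ρ)) = 5.71·0.026596/(2·0.4450) = 0.17064 hr

Final: 0.17064 hr


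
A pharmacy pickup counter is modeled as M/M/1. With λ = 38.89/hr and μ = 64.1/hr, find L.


ρ = λ/μ = 38.89/64.1 = 0.6067
L = ρ/(1−ρ) = 0.6067/(1 − 0.6067) = 0.6067/0.3933 = 1.5426

Final: 1.5426


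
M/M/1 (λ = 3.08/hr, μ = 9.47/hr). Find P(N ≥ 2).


ρ = 3.08/9.47 = 0.3252
P(N ≥ n) = ρ^n = 0.3252^2 = 0.105779

Final: 0.105779


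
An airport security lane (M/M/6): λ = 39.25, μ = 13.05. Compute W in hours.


a = 3.0077; ρ = 0.5013; P₀ = 0.048573
Lq = P₀·a^c·ρ/(c!(1−ρ)²) = 0.10065
Wq = Lq/λ = 0.10065/39.25 = 0.002564 hr
W = Wq + 1/μ = 0.002564 + 0.07663 = 0.07919 hr

Final: 0.07919 hr


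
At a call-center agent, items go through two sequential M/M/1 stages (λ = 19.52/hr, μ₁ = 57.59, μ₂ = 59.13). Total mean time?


Each node sees arrival rate λ = 19.52/hr (tandem ⇒ throughput preserved).
W₁ = 1/(μ₁−λ) = 1/(57.59−19.52) = 0.02627 hr
W₂ = 1/(μ₂−λ) = 1/(59.13−19.52) = 0.02525 hr
W_total = W₁ + W₂ = 0.02627 + 0.02525 = 0.05151 hr

Final: 0.05151 hr


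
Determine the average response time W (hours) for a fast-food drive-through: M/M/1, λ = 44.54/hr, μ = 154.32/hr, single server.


W = 1/(μ−λ) = 1/(154.32 − 44.54) = 1/109.78 = 0.009109 hr

Final: 0.009109 hr


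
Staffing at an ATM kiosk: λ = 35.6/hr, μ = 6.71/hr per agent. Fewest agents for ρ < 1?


Stability requires cμ > λ ⇔ c > λ/μ.
λ/μ = 35.6/6.71 = 5.3055
Minimum integer c = ⌊5.3055⌋ + 1 = 6
Check: 6·6.71 = 40.26 > 35.6, while 5·6.71 = 33.55 ≤ 35.6

Final: 6 servers


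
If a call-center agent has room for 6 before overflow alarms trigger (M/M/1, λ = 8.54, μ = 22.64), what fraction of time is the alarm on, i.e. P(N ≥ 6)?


ρ = 8.54/22.64 = 0.3772
P(N ≥ n) = ρ^n = 0.3772^6 = 0.002881

Final: 0.002881


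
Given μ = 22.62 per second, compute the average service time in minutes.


Mean service time = 1/μ = 1/22.62 second = 0.04421 second
In minutes: 0.04421 × 0.0166667 = 0.0007368 min

Final: 0.0007368 min


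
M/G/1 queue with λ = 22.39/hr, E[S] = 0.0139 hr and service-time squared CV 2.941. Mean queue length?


ρ = λ·E[S] = 22.39·0.0139 = 0.3112
Lq = ρ²(1+C_s²)/(2(1−ρ)) = 0.09686·(1+2.941)/(2·0.6888)
= 0.09686·3.9410/1.3776 = 0.27710

Final: 0.27710


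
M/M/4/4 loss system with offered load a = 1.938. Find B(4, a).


B(c,a) = (a^c/c!) / Σ_{k=0}^{c} a^k/k!
a^4/4! = 0.587765
Σ terms (k=0..4): 1.00000 + 1.93800 + 1.87792 + 1.21314 + 0.58777 = 6.616825
B = 0.587765/6.616825 = 0.088829

Final: 0.088829


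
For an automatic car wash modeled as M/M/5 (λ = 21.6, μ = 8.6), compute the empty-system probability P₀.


a = λ/μ = 21.6/8.6 = 2.5116; ρ = a/c = 0.5023
Σ_{k=0}^{4} a^k/k! (terms k=0..4) = 1.00000 + 2.51163 + 3.15414 + 2.64067 + 1.65810 = 10.96454
Tail: a^5/(5!(1−ρ)) = 99.94855/(120·0.4977) = 1.67359
P₀ = 1/(10.96454 + 1.67359) = 1/12.63813 = 0.079126

Final: 0.079126


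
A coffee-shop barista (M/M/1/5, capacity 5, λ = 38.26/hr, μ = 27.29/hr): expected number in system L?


ρ = 38.26/27.29 = 1.4020
L = ρ[1 − (K+1)ρ^K + Kρ^(K+1)] / [(1−ρ)(1−ρ^(K+1))]
Numerator: 1.4020·(1 − 6·5.416355 + 5·7.593615) = 9.070723
Denominator: (-0.4020)·(-6.593615) = 2.650493
L = 9.070723/2.650493 = 3.4223

Final: 3.4223


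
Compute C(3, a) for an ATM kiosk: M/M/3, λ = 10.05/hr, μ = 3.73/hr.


a = λ/μ = 2.6944; ρ = a/3 = 0.8981
P₀ = 0.025430 (from M/M/c formula)
C(c,a) = [a^c/(c!(1−ρ))]·P₀ = [19.56013/(6·0.1019)]·0.025430
= 31.99968·0.025430 = 0.813747

Final: 0.813747


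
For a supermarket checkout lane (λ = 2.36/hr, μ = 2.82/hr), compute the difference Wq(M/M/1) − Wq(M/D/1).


ρ = 2.36/2.82 = 0.8369
Wq(M/M/1) = ρ/(μ−λ) = 0.8369/0.4600 = 1.81930 hr
Wq(M/D/1) = ρ/(2(μ−λ)) = 0.90965 hr
Savings = 1.81930 − 0.90965 = 0.90965 hr

Final: 0.90965 hr


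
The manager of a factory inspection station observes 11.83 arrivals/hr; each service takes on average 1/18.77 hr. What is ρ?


ρ = λ/μ = 11.83/18.77 = 0.6303

Final: 0.6303


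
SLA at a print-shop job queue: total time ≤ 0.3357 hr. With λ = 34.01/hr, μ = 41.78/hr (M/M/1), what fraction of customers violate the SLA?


W ~ Exponential(μ−λ) for M/M/1.
μ − λ = 41.78 − 34.01 = 7.7700
P(W > t) = e^{−(μ−λ)t} = e^{−2.6084} = 0.073653

Final: 0.073653


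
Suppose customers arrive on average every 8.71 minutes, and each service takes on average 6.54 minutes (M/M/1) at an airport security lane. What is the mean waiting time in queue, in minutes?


λ = 60/8.71 = 6.8886 /hr
μ = 60/6.54 = 9.1743 /hr
ρ = λ/μ = 6.8886/9.1743 = 0.7509
Wq = ρ/(μ−λ) = 0.7509/(9.1743−6.8886) = 0.32851 hr
In minutes: 0.32851·60 = 19.710 min

Final: 19.710 min


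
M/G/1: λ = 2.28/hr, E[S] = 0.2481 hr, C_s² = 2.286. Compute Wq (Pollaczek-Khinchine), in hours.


ρ = λ·E[S] = 2.28·0.2481 = 0.5657
E[S²] = E[S]²(1+C_s²) = 0.2481²·(1+2.286) = 0.202265
Wq = λ·E[S²]/(2(1−ρ)) = 2.28·0.202265/(2·0.4343) = 0.53089 hr

Final: 0.53089 hr


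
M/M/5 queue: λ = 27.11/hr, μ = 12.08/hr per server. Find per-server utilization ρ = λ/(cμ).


ρ = λ/(cμ) = 27.11/(5·12.08) = 27.11/60.40 = 0.4488

Final: 0.4488


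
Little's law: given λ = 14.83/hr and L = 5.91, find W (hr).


W = L/λ = 5.91/14.83 = 0.3985 hr

Final: 0.3985 hr


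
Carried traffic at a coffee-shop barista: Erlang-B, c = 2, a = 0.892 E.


B(2,0.892) = 0.173739 (Erlang-B)
Carried load = a(1 − B) = 0.892·(1 − 0.173739) = 0.892·0.826261 = 0.7370 E

Final: 0.7370 Erlangs


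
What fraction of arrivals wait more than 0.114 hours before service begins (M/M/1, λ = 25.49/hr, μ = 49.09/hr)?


ρ = 25.49/49.09 = 0.5193
P(Wq > t) = ρ·e^{−(μ−λ)t} = 0.5193·e^{−2.6904}
= 0.5193·0.067854 = 0.035233

Final: 0.035233


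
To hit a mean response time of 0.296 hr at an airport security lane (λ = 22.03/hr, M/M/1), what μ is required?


W = 1/(μ−λ) ⇒ μ − λ = 1/W = 1/0.296 = 3.3784
μ = λ + 1/W = 22.03 + 3.3784 = 25.4084 per hr

Final: 25.4084 /hr


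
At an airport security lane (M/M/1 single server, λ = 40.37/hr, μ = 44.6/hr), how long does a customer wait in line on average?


ρ = 40.37/44.6 = 0.9052
Wq = ρ/(μ−λ) = 0.9052/(44.6 − 40.37) = 0.9052/4.23 = 0.2140 hr

Final: 0.2140 hr


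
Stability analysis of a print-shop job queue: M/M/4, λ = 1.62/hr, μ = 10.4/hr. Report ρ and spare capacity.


Total capacity cμ = 4·10.4 = 41.60/hr
ρ = λ/(cμ) = 1.62/41.60 = 0.03894
Stable ⇔ ρ < 1: YES
Spare capacity = cμ − λ = 41.60 − 1.62 = 39.98/hr

Final: ρ = 0.03894; stable; margin = 39.98/hr


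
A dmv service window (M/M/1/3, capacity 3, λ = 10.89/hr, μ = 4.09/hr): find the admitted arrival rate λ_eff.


ρ = 2.6626; P_K = (1−ρ)ρ^3/(1−ρ^4) = 0.637102
λ_eff = λ(1 − P_K) = 10.89·(1 − 0.637102) = 10.89·0.362898 = 3.9520 /hr

Final: 3.9520 /hr


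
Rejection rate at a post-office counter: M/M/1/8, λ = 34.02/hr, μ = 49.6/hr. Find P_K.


ρ = λ/μ = 34.02/49.6 = 0.6859
P_K = (1−ρ)ρ^K/(1−ρ^(K+1)) = (0.3141·0.048980)/(1 − 0.033595)
= 0.015385/0.966405 = 0.015920

Final: 0.015920


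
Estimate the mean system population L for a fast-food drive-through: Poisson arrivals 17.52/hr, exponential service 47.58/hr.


ρ = λ/μ = 17.52/47.58 = 0.3682
L = ρ/(1−ρ) = 0.3682/(1 − 0.3682) = 0.3682/0.6318 = 0.5828

Final: 0.5828


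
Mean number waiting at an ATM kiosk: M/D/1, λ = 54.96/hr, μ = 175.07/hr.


ρ = 54.96/175.07 = 0.3139
M/D/1: Lq = ρ²/(2(1−ρ)) = 0.09855/(2·0.6861) = 0.07182

Final: 0.07182


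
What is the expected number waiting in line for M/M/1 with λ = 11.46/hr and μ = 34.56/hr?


ρ = 11.46/34.56 = 0.3316
Lq = ρ²/(1−ρ) = 0.1100/0.6684 = 0.1645

Final: 0.1645


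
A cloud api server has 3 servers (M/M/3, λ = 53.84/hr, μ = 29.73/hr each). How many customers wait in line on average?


a = λ/μ = 1.8110; ρ = a/3 = 0.6037
P₀ = 0.143921
Lq = P₀·a^c·ρ / (c!·(1−ρ)²) = 0.143921·5.93923·0.6037/(6·0.15709)
= 0.54745

Final: 0.54745


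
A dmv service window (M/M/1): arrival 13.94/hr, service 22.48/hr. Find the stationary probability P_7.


ρ = 13.94/22.48 = 0.6201
P_n = (1−ρ)·ρ^n = (1 − 0.6201)·0.6201^7 = 0.3799·0.035259 = 0.013395

Final: 0.013395


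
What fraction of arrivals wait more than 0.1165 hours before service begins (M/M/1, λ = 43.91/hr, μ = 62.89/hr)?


ρ = 43.91/62.89 = 0.6982
P(Wq > t) = ρ·e^{−(μ−λ)t} = 0.6982·e^{−2.2112}
= 0.6982·0.109572 = 0.076504

Final: 0.076504


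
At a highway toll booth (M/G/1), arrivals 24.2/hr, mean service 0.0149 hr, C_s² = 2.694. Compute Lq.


ρ = λ·E[S] = 24.2·0.0149 = 0.3606
Lq = ρ²(1+C_s²)/(2(1−ρ)) = 0.1300·(1+2.694)/(2·0.6394)
= 0.1300·3.6940/1.2788 = 0.37556

Final: 0.37556


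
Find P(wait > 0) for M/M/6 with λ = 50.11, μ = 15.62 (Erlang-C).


a = λ/μ = 3.2081; ρ = a/6 = 0.5347
P₀ = 0.039440 (from M/M/c formula)
C(c,a) = [a^c/(c!(1−ρ))]·P₀ = [1090.08469/(720·0.4653)]·0.039440
= 3.25367·0.039440 = 0.128324

Final: 0.128324


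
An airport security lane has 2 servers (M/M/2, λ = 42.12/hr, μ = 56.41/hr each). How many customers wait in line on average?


a = λ/μ = 0.7467; ρ = a/2 = 0.3733
P₀ = 0.456306
Lq = P₀·a^c·ρ / (c!·(1−ρ)²) = 0.456306·0.55753·0.3733/(2·0.39271)
= 0.12093

Final: 0.12093


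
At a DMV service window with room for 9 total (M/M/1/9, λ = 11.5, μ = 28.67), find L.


ρ = 11.5/28.67 = 0.4011
L = ρ[1 − (K+1)ρ^K + Kρ^(K+1)] / [(1−ρ)(1−ρ^(K+1))]
Numerator: 0.4011·(1 − 10·0.0002688 + 9·0.0001078) = 0.400427
Denominator: (0.5989)·(0.999892) = 0.598819
L = 0.400427/0.598819 = 0.6687

Final: 0.6687


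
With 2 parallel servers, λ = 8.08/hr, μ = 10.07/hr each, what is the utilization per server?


ρ = λ/(cμ) = 8.08/(2·10.07) = 8.08/20.14 = 0.4012

Final: 0.4012


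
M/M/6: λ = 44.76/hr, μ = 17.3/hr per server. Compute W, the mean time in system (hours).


a = 2.5873; ρ = 0.4312; P₀ = 0.074702
Lq = P₀·a^c·ρ/(c!(1−ρ)²) = 0.04148
Wq = Lq/λ = 0.04148/44.76 = 0.0009268 hr
W = Wq + 1/μ = 0.0009268 + 0.05780 = 0.05873 hr

Final: 0.05873 hr


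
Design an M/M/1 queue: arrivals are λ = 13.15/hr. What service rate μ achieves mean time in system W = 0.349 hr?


W = 1/(μ−λ) ⇒ μ − λ = 1/W = 1/0.349 = 2.8653
μ = λ + 1/W = 13.15 + 2.8653 = 16.0153 per hr

Final: 16.0153 /hr


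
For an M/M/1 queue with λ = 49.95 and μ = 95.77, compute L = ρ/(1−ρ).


ρ = λ/μ = 49.95/95.77 = 0.5216
L = ρ/(1−ρ) = 0.5216/(1 − 0.5216) = 0.5216/0.4784 = 1.0901

Final: 1.0901


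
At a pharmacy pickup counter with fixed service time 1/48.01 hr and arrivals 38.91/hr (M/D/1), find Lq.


ρ = 38.91/48.01 = 0.8105
M/D/1: Lq = ρ²/(2(1−ρ)) = 0.6568/(2·0.1895) = 1.73268

Final: 1.73268


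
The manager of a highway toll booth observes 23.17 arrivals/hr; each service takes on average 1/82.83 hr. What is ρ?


ρ = λ/μ = 23.17/82.83 = 0.2797

Final: 0.2797


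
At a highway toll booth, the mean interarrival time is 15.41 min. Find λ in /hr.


λ = 1/(interarrival time) in consistent units.
1 hour = 60 min, so λ = 60/15.41 = 3.8936 per hour

Final: 3.8936 /hr


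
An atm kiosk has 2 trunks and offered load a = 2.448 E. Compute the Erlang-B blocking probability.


B(c,a) = (a^c/c!) / Σ_{k=0}^{c} a^k/k!
a^2/2! = 2.996352
Σ terms (k=0..2): 1.00000 + 2.44800 + 2.99635 = 6.444352
B = 2.996352/6.444352 = 0.464958

Final: 0.464958


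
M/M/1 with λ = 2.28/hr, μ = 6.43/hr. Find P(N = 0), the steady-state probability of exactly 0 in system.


ρ = 2.28/6.43 = 0.3546
P_n = (1−ρ)·ρ^n = (1 − 0.3546)·0.3546^0 = 0.6454·1.000000 = 0.645412

Final: 0.645412


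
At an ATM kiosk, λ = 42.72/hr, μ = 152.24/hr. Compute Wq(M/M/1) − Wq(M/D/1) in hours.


ρ = 42.72/152.24 = 0.2806
Wq(M/M/1) = ρ/(μ−λ) = 0.2806/109.52 = 0.002562 hr
Wq(M/D/1) = ρ/(2(μ−λ)) = 0.001281 hr
Savings = 0.002562 − 0.001281 = 0.001281 hr

Final: 0.001281 hr


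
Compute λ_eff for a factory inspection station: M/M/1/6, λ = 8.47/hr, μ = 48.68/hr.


ρ = 0.1740; P_K = (1−ρ)ρ^6/(1−ρ^7) = 0.00002292
λ_eff = λ(1 − P_K) = 8.47·(1 − 0.00002292) = 8.47·0.999977 = 8.4698 /hr

Final: 8.4698 /hr


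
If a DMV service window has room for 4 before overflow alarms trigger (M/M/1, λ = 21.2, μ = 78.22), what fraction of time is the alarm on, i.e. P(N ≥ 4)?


ρ = 21.2/78.22 = 0.2710
P(N ≥ n) = ρ^n = 0.2710^4 = 0.005396

Final: 0.005396


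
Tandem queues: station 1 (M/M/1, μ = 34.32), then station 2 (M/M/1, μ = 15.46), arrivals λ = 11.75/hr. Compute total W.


Each node sees arrival rate λ = 11.75/hr (tandem ⇒ throughput preserved).
W₁ = 1/(μ₁−λ) = 1/(34.32−11.75) = 0.04431 hr
W₂ = 1/(μ₂−λ) = 1/(15.46−11.75) = 0.26954 hr
W_total = W₁ + W₂ = 0.04431 + 0.26954 = 0.31385 hr

Final: 0.31385 hr


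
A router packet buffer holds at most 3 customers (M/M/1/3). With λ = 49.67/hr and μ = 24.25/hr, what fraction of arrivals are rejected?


ρ = λ/μ = 49.67/24.25 = 2.0482
P_K = (1−ρ)ρ^K/(1−ρ^(K+1)) = (-1.0482·8.593048)/(1 − 17.600689)
= -9.007641/-16.600689 = 0.542606

Final: 0.542606


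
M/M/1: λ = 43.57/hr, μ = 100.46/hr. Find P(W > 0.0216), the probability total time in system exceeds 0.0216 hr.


W ~ Exponential(μ−λ) for M/M/1.
μ − λ = 100.46 − 43.57 = 56.8900
P(W > t) = e^{−(μ−λ)t} = e^{−1.2288} = 0.292637

Final: 0.292637


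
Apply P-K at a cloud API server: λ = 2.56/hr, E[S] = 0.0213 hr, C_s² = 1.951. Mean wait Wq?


ρ = λ·E[S] = 2.56·0.0213 = 0.05453
E[S²] = E[S]²(1+C_s²) = 0.0213²·(1+1.951) = 0.001339
Wq = λ·E[S²]/(2(1−ρ)) = 2.56·0.001339/(2·0.9455) = 0.001813 hr

Final: 0.001813 hr


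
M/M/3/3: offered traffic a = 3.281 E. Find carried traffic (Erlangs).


B(3,3.281) = 0.378559 (Erlang-B)
Carried load = a(1 − B) = 3.281·(1 − 0.378559) = 3.281·0.621441 = 2.0389 E

Final: 2.0389 Erlangs


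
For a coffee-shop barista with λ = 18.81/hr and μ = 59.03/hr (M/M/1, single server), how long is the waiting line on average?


ρ = 18.81/59.03 = 0.3187
Lq = ρ²/(1−ρ) = 0.1015/0.6813 = 0.1490

Final: 0.1490


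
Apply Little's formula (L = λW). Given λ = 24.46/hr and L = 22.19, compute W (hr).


W = L/λ = 22.19/24.46 = 0.9072 hr

Final: 0.9072 hr


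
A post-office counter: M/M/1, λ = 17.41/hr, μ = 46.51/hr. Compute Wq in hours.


ρ = 17.41/46.51 = 0.3743
Wq = ρ/(μ−λ) = 0.3743/(46.51 − 17.41) = 0.3743/29.10 = 0.01286 hr

Final: 0.01286 hr


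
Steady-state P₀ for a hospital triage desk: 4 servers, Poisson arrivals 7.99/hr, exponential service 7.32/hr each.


a = λ/μ = 7.99/7.32 = 1.0915; ρ = a/c = 0.2729
Σ_{k=0}^{3} a^k/k! (terms k=0..3) = 1.00000 + 1.09153 + 0.59572 + 0.21675 = 2.90400
Tail: a^4/(4!(1−ρ)) = 1.41952/(24·0.7271) = 0.08134
P₀ = 1/(2.90400 + 0.08134) = 1/2.98534 = 0.334970

Final: 0.334970


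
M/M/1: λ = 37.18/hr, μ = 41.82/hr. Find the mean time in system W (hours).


W = 1/(μ−λ) = 1/(41.82 − 37.18) = 1/4.64 = 0.2155 hr

Final: 0.2155 hr


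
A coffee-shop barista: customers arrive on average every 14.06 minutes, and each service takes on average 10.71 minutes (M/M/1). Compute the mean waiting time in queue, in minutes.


λ = 60/14.06 = 4.2674 /hr
μ = 60/10.71 = 5.6022 /hr
ρ = λ/μ = 4.2674/5.6022 = 0.7617
Wq = ρ/(μ−λ) = 0.7617/(5.6022−4.2674) = 0.57067 hr
In minutes: 0.57067·60 = 34.240 min

Final: 34.240 min


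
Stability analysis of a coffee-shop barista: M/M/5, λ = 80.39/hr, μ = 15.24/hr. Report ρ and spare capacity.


Total capacity cμ = 5·15.24 = 76.20/hr
ρ = λ/(cμ) = 80.39/76.20 = 1.0550
Stable ⇔ ρ < 1: NO
Spare capacity = cμ − λ = 76.20 − 80.39 = -4.19/hr

Final: ρ = 1.0550; unstable; margin = -4.19/hr


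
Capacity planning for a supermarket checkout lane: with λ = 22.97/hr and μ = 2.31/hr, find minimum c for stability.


Stability requires cμ > λ ⇔ c > λ/μ.
λ/μ = 22.97/2.31 = 9.9437
Minimum integer c = ⌊9.9437⌋ + 1 = 10
Check: 10·2.31 = 23.10 > 22.97, while 9·2.31 = 20.79 ≤ 22.97

Final: 10 servers


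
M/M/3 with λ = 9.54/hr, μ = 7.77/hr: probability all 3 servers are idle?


a = λ/μ = 9.54/7.77 = 1.2278; ρ = a/c = 0.4093
Σ_{k=0}^{2} a^k/k! (terms k=0..2) = 1.00000 + 1.22780 + 0.75375 = 2.98154
Tail: a^3/(3!(1−ρ)) = 1.85090/(6·0.5907) = 0.52220
P₀ = 1/(2.98154 + 0.52220) = 1/3.50375 = 0.285409

Final: 0.285409


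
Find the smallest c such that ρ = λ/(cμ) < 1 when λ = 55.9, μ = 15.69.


Stability requires cμ > λ ⇔ c > λ/μ.
λ/μ = 55.9/15.69 = 3.5628
Minimum integer c = ⌊3.5628⌋ + 1 = 4
Check: 4·15.69 = 62.76 > 55.9, while 3·15.69 = 47.07 ≤ 55.9

Final: 4 servers


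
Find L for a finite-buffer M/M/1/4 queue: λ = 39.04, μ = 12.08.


ρ = 39.04/12.08 = 3.2318
L = ρ[1 − (K+1)ρ^K + Kρ^(K+1)] / [(1−ρ)(1−ρ^(K+1))]
Numerator: 3.2318·(1 − 5·109.086623 + 4·352.544849) = 2797.908505
Denominator: (-2.2318)·(-351.544849) = 784.573603
L = 2797.908505/784.573603 = 3.5662

Final: 3.5662


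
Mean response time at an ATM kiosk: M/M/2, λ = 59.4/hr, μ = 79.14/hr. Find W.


a = 0.7506; ρ = 0.3753; P₀ = 0.454245
Lq = P₀·a^c·ρ/(c!(1−ρ)²) = 0.12304
Wq = Lq/λ = 0.12304/59.4 = 0.002071 hr
W = Wq + 1/μ = 0.002071 + 0.01264 = 0.01471 hr

Final: 0.01471 hr


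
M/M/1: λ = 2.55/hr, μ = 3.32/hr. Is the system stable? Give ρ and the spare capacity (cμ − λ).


Total capacity cμ = 1·3.32 = 3.32/hr
ρ = λ/(cμ) = 2.55/3.32 = 0.7681
Stable ⇔ ρ < 1: YES
Spare capacity = cμ − λ = 3.32 − 2.55 = 0.77/hr

Final: ρ = 0.7681; stable; margin = 0.77/hr


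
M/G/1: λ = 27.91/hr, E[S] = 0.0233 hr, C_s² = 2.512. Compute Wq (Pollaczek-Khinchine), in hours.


ρ = λ·E[S] = 27.91·0.0233 = 0.6503
E[S²] = E[S]²(1+C_s²) = 0.0233²·(1+2.512) = 0.001907
Wq = λ·E[S²]/(2(1−ρ)) = 27.91·0.001907/(2·0.3497) = 0.07609 hr

Final: 0.07609 hr


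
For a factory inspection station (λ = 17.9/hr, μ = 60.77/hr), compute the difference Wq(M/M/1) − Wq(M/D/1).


ρ = 17.9/60.77 = 0.2946
Wq(M/M/1) = ρ/(μ−λ) = 0.2946/42.87 = 0.006871 hr
Wq(M/D/1) = ρ/(2(μ−λ)) = 0.003435 hr
Savings = 0.006871 − 0.003435 = 0.003435 hr

Final: 0.003435 hr
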